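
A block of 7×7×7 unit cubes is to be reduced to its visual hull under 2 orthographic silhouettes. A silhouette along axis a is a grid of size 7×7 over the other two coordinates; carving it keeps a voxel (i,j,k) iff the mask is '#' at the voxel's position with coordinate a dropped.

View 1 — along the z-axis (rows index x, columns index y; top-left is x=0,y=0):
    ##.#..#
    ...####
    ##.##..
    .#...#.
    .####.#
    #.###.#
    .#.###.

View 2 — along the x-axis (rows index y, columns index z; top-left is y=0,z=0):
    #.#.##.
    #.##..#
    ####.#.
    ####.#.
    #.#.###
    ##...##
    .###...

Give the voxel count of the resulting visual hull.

initial block: 7^3 = 343
after view 1 [z-axis, 28 of 49 cells solid] → remaining = 196
after view 2 [x-axis, 30 of 49 cells solid] → remaining = 121

voxel count = 121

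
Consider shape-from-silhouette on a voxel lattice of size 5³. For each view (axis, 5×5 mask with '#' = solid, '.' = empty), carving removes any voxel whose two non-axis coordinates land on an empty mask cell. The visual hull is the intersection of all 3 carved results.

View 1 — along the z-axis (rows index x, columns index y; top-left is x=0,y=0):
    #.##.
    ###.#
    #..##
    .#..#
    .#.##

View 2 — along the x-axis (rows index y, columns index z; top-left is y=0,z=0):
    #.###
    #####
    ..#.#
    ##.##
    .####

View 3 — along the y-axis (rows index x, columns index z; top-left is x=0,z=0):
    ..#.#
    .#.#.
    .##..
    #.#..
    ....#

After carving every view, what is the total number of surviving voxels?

20 voxels

full grid |V| = 125
V1 z: intersect with XY mask (15 set) -- 75 left
V2 x: intersect with YZ mask (19 set) -- 59 left
V3 y: intersect with XZ mask (9 set) -- 20 left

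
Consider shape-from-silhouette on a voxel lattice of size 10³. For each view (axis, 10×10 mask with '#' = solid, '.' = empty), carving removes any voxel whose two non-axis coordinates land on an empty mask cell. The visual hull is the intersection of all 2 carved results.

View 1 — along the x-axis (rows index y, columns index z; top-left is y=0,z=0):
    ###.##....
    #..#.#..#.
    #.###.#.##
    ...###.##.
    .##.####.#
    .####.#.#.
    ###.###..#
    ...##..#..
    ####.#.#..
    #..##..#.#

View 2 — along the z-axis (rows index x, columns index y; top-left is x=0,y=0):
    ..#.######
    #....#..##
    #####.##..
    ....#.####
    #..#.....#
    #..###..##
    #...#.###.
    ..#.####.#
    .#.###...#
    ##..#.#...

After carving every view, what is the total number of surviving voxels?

|visual hull| = 291

initial block: 10^3 = 1000
[1] x-view keeps 55 columns → grid now 550
[2] z-view keeps 52 columns → grid now 291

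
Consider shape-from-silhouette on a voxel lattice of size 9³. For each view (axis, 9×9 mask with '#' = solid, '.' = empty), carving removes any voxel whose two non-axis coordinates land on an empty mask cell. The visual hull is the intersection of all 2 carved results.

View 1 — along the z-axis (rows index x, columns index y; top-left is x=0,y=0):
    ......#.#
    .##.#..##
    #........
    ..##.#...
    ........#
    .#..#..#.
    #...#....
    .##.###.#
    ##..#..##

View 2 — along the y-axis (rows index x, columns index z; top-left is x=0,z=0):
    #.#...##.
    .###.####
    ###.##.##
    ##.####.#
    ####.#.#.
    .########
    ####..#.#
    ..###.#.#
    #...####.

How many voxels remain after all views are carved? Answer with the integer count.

initial block: 9^3 = 729
  1. axis=2 (XY plane), |mask|=28  ⇒  voxels=252
  2. axis=1 (XZ plane), |mask|=55  ⇒  voxels=168

voxel count = 168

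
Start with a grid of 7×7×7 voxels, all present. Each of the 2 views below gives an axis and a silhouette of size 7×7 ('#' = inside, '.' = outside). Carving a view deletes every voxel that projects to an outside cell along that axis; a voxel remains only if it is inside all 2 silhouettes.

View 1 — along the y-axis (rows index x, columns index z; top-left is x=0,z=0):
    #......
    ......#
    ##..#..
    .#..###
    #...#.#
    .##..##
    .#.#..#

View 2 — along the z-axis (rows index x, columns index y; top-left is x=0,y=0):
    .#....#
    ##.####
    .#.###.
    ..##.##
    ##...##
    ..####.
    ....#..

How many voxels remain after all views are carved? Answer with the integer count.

full grid |V| = 343
  1. axis=1 (XZ plane), |mask|=19  ⇒  voxels=133
  2. axis=2 (XY plane), |mask|=25  ⇒  voxels=67

voxel count = 67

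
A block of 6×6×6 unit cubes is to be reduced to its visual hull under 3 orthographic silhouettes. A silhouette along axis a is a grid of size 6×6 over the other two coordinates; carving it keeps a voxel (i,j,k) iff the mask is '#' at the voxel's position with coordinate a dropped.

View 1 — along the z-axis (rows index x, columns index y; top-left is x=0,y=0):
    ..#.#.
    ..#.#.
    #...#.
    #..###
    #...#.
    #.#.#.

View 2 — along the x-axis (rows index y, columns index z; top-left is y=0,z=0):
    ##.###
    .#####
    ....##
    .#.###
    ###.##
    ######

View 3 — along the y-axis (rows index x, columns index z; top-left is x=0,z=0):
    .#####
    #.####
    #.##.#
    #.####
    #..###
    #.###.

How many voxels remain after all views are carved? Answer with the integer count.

initial block: 6^3 = 216
step 1: project along z, AND mask (15/36) → |grid| = 90
step 2: project along x, AND mask (27/36) → |grid| = 66
step 3: project along y, AND mask (27/36) → |grid| = 48

voxel count = 48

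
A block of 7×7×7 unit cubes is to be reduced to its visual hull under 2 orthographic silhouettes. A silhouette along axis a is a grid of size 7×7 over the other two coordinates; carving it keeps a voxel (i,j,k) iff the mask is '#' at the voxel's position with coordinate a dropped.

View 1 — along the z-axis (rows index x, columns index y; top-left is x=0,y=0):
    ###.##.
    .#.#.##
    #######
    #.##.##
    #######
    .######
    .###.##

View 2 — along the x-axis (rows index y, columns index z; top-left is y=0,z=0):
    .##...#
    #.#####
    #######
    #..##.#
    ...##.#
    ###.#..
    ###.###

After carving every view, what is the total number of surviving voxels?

start: 7×7×7 = 343 voxels
V1 z: intersect with XY mask (39 set) -- 273 left
V2 x: intersect with YZ mask (33 set) -- 190 left

|visual hull| = 190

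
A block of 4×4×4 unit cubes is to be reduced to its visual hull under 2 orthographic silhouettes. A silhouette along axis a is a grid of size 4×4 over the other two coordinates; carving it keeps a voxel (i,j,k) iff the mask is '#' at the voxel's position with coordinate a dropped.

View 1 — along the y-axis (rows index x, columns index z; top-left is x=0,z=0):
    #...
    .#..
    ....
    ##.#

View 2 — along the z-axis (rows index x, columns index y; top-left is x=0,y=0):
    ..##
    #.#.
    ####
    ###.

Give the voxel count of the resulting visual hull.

voxel count = 13

before carving: 64 voxels (4×4×4)
  1. axis=1 (XZ plane), |mask|=5  ⇒  voxels=20
  2. axis=2 (XY plane), |mask|=11  ⇒  voxels=13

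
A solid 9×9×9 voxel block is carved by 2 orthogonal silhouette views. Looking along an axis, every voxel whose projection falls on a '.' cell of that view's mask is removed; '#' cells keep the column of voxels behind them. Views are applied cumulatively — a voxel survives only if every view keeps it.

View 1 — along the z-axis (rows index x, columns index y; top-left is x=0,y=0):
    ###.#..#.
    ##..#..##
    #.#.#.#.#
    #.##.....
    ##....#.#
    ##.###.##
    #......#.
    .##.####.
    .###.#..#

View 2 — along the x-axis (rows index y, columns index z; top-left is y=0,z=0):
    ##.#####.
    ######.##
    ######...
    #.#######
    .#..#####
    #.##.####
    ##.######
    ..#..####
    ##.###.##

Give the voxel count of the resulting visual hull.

before carving: 729 voxels (9×9×9)
  1. axis=2 (XY plane), |mask|=42  ⇒  voxels=378
  2. axis=0 (YZ plane), |mask|=62  ⇒  voxels=286

|visual hull| = 286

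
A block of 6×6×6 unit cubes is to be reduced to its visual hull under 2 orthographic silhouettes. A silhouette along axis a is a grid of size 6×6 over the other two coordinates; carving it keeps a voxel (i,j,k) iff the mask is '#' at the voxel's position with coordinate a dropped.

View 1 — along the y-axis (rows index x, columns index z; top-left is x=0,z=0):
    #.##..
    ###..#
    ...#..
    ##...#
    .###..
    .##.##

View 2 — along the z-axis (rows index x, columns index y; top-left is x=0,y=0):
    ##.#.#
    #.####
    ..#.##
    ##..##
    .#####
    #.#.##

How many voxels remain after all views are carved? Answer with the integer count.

78 voxels

start: 6×6×6 = 216 voxels
carve view 1 (along y, XZ-mask fill 18/36): 108 voxels remain
carve view 2 (along z, XY-mask fill 25/36): 78 voxels remain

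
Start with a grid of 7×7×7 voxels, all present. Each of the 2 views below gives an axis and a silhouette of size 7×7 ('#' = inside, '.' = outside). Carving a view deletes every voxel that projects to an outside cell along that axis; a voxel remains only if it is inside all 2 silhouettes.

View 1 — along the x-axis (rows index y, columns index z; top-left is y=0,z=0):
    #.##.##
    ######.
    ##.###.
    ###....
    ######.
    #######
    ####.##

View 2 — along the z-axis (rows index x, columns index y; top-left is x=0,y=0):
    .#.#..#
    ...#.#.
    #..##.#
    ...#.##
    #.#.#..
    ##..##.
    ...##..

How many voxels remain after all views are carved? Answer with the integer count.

initial block: 7^3 = 343
  1. axis=0 (YZ plane), |mask|=38  ⇒  voxels=266
  2. axis=2 (XY plane), |mask|=21  ⇒  voxels=110

110 voxels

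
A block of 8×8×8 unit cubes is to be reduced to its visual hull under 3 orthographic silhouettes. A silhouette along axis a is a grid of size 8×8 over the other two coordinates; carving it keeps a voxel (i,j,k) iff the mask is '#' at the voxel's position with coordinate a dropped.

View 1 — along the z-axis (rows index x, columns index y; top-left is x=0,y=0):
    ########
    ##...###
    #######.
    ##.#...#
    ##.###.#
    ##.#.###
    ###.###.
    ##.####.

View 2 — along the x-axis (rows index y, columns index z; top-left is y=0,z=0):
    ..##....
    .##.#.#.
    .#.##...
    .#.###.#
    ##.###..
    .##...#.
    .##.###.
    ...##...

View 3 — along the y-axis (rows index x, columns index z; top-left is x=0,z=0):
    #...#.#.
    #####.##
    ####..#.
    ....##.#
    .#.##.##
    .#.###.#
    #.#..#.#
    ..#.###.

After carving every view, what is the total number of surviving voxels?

voxel count = 98

initial block: 8^3 = 512
V1 z: intersect with XY mask (48 set) -- 384 left
V2 x: intersect with YZ mask (29 set) -- 173 left
V3 y: intersect with XZ mask (36 set) -- 98 left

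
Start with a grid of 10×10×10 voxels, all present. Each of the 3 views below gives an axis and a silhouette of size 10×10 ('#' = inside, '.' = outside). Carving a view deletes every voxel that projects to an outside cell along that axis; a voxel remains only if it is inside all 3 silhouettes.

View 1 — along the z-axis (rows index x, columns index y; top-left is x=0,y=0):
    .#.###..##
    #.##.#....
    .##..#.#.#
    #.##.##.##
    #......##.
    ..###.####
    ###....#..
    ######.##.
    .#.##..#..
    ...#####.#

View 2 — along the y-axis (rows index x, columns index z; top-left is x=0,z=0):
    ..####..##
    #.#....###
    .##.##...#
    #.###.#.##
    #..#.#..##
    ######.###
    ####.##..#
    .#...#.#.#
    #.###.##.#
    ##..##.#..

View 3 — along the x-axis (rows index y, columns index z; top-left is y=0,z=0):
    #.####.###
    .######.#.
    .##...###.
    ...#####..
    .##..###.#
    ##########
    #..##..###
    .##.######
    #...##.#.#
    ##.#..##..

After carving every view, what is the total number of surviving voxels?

voxel count = 208

before carving: 1000 voxels (10×10×10)
after view 1 [z-axis, 54 of 100 cells solid] → remaining = 540
after view 2 [y-axis, 60 of 100 cells solid] → remaining = 326
after view 3 [x-axis, 65 of 100 cells solid] → remaining = 208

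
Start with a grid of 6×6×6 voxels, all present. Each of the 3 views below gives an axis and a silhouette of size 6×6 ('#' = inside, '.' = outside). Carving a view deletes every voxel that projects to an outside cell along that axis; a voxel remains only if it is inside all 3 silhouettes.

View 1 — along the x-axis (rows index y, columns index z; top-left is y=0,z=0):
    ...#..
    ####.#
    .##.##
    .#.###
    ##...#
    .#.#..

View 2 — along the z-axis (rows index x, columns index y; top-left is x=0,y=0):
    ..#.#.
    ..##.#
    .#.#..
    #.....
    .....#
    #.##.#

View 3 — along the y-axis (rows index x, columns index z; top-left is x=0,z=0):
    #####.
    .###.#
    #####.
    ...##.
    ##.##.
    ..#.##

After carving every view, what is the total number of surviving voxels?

before carving: 216 voxels (6×6×6)
step 1: project along x, AND mask (19/36) → |grid| = 114
step 2: project along z, AND mask (13/36) → |grid| = 40
step 3: project along y, AND mask (23/36) → |grid| = 28

remaining voxels: 28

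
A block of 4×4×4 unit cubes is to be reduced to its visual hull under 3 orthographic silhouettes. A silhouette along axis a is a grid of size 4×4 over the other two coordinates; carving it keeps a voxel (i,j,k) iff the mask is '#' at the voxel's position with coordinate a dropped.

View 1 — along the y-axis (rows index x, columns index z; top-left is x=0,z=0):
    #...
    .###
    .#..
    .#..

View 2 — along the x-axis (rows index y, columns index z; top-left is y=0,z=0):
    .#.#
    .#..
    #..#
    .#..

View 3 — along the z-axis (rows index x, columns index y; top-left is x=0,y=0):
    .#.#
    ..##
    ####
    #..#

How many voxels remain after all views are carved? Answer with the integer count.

initial block: 4^3 = 64
[1] y-view keeps 6 columns → grid now 24
[2] x-view keeps 6 columns → grid now 12
[3] z-view keeps 10 columns → grid now 7

7 voxels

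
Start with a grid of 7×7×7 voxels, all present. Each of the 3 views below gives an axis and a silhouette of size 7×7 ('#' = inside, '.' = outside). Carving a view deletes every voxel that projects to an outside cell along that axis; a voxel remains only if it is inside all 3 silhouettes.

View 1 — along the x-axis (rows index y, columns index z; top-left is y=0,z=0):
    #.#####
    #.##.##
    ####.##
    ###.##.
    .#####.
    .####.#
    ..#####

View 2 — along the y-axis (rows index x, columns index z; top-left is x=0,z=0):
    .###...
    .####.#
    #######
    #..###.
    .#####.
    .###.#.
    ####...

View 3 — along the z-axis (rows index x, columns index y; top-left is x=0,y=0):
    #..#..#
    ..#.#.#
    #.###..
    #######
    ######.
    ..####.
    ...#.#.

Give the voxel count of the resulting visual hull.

before carving: 343 voxels (7×7×7)
V1 x: intersect with YZ mask (37 set) -- 259 left
V2 y: intersect with XZ mask (32 set) -- 174 left
V3 z: intersect with XY mask (29 set) -- 105 left

remaining voxels: 105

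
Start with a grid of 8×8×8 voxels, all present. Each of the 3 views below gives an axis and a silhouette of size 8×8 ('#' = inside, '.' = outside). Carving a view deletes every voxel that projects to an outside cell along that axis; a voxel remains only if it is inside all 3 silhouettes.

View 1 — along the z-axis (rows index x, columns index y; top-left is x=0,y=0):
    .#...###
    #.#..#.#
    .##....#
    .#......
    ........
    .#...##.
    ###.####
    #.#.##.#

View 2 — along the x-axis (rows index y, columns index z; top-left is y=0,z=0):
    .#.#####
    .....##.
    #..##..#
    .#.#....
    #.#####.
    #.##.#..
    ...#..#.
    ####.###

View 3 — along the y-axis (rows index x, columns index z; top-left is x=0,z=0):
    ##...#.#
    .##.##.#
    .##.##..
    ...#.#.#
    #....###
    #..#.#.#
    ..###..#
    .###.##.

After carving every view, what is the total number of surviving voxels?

initial block: 8^3 = 512
after view 1 [z-axis, 27 of 64 cells solid] → remaining = 216
after view 2 [x-axis, 33 of 64 cells solid] → remaining = 117
after view 3 [y-axis, 33 of 64 cells solid] → remaining = 62

voxel count = 62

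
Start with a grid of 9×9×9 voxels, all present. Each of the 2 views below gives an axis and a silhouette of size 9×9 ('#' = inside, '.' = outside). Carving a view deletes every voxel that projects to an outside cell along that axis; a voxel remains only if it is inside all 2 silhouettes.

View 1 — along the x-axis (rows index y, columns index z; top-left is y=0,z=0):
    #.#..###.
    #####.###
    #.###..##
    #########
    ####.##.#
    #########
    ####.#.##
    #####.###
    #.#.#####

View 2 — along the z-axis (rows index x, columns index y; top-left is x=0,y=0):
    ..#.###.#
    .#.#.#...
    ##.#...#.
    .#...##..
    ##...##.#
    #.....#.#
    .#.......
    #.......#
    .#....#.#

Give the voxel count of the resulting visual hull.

voxel count = 213

full grid |V| = 729
after view 1 [x-axis, 66 of 81 cells solid] → remaining = 594
after view 2 [z-axis, 29 of 81 cells solid] → remaining = 213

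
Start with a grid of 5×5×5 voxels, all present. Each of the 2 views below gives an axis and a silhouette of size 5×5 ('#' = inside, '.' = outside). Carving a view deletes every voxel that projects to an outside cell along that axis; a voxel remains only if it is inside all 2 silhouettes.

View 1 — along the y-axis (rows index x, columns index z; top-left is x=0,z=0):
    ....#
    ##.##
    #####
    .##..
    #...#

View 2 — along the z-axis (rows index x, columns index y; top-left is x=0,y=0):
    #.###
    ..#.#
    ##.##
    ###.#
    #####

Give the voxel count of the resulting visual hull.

initial block: 5^3 = 125
V1 y: intersect with XZ mask (14 set) -- 70 left
V2 z: intersect with XY mask (19 set) -- 50 left

voxel count = 50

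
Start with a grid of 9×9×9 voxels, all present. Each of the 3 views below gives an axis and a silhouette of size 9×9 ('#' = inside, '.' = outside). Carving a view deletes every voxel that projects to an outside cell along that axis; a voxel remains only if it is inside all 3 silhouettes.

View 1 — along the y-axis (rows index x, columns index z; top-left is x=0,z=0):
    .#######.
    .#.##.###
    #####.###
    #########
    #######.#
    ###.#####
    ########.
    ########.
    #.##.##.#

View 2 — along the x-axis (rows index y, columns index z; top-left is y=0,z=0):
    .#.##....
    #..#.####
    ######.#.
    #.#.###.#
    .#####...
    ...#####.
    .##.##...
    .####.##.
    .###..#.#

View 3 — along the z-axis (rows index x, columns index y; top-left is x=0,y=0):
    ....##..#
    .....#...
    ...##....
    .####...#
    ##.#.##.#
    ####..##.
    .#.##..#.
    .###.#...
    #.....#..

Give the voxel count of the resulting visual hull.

voxel count = 157

initial block: 9^3 = 729
V1 y: intersect with XZ mask (68 set) -- 612 left
V2 x: intersect with YZ mask (47 set) -- 362 left
V3 z: intersect with XY mask (33 set) -- 157 left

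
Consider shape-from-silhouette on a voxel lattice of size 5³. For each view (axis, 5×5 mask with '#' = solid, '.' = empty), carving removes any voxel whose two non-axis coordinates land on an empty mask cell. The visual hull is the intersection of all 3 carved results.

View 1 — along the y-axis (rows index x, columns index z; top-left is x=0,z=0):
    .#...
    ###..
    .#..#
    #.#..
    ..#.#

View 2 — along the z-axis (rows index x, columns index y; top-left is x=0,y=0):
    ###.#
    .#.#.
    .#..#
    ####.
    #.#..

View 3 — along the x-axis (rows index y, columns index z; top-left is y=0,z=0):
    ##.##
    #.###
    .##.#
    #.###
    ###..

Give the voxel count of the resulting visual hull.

18 voxels

full grid |V| = 125
V1 y: intersect with XZ mask (10 set) -- 50 left
V2 z: intersect with XY mask (14 set) -- 26 left
V3 x: intersect with YZ mask (18 set) -- 18 left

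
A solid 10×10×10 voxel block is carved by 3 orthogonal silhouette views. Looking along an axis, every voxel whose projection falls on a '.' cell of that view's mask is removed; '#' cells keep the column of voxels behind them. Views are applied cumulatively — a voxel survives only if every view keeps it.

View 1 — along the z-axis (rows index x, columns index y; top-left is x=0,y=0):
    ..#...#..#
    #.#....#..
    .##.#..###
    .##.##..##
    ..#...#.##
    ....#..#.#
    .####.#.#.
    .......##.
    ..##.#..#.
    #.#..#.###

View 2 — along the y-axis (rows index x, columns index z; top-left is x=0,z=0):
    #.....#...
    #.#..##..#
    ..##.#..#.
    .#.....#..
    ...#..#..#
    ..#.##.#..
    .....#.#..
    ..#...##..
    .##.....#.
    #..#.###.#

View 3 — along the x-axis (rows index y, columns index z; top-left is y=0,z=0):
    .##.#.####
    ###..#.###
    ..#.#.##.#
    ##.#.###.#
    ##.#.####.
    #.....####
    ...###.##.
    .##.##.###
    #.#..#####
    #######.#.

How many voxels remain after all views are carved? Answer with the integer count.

full grid |V| = 1000
[1] z-view keeps 43 columns → grid now 430
[2] y-view keeps 34 columns → grid now 147
[3] x-view keeps 65 columns → grid now 96

96 voxels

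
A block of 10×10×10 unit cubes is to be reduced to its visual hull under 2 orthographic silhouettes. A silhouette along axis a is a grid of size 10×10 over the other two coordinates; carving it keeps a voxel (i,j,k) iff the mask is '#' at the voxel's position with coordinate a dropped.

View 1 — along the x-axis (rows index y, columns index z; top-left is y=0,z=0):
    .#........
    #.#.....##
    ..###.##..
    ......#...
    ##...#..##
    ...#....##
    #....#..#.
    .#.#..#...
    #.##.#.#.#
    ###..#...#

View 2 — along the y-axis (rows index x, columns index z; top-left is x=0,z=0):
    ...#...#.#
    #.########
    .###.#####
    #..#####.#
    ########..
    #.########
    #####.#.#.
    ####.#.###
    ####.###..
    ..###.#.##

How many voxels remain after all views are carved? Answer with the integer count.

before carving: 1000 voxels (10×10×10)
V1 x: intersect with YZ mask (36 set) -- 360 left
V2 y: intersect with XZ mask (72 set) -- 260 left

remaining voxels: 260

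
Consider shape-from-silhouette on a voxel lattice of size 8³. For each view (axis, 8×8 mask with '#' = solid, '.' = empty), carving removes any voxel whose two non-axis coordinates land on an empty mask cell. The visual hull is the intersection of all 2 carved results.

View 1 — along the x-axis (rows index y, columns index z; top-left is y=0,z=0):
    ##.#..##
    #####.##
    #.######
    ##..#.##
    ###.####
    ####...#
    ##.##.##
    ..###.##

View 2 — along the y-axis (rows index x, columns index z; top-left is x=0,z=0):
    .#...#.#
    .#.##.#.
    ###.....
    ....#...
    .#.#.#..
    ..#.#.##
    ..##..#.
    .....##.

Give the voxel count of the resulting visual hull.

|visual hull| = 132

start: 8×8×8 = 512 voxels
after view 1 [x-axis, 47 of 64 cells solid] → remaining = 376
after view 2 [y-axis, 23 of 64 cells solid] → remaining = 132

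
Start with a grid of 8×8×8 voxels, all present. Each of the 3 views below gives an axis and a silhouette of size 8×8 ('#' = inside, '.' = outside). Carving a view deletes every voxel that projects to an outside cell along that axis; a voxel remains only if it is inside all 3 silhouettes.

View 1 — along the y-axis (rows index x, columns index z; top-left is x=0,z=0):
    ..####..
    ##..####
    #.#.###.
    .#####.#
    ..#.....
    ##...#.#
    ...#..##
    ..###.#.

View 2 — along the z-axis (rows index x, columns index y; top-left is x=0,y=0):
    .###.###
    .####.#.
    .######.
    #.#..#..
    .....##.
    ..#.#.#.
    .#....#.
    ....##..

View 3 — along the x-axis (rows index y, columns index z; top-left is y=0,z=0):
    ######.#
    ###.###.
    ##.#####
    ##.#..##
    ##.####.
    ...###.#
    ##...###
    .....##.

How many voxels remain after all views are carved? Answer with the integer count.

remaining voxels: 91

initial block: 8^3 = 512
carve view 1 (along y, XZ-mask fill 33/64): 264 voxels remain
carve view 2 (along z, XY-mask fill 29/64): 130 voxels remain
carve view 3 (along x, YZ-mask fill 42/64): 91 voxels remain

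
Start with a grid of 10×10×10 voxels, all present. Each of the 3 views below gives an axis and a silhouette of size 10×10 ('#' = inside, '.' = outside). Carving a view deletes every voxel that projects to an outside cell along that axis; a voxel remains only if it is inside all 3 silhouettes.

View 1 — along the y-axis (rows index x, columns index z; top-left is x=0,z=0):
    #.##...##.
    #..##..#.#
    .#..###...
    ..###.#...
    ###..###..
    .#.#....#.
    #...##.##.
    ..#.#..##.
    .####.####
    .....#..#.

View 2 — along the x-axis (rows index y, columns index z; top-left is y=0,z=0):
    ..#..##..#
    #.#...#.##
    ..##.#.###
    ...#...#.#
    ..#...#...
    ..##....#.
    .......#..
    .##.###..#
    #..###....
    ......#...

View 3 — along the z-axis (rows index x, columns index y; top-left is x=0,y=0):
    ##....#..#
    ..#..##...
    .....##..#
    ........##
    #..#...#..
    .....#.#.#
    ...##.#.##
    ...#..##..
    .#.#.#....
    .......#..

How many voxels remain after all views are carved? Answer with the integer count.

remaining voxels: 45

start: 10×10×10 = 1000 voxels
  1. axis=1 (XZ plane), |mask|=46  ⇒  voxels=460
  2. axis=0 (YZ plane), |mask|=35  ⇒  voxels=156
  3. axis=2 (XY plane), |mask|=30  ⇒  voxels=45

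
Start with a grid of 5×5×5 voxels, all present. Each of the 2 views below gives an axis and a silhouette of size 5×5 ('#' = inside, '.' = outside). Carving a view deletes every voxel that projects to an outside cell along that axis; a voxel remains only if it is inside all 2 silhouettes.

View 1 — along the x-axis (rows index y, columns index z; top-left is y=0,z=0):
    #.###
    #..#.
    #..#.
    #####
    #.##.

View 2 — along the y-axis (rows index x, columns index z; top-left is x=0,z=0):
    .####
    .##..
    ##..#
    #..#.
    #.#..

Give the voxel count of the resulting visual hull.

start: 5×5×5 = 125 voxels
  1. axis=0 (YZ plane), |mask|=16  ⇒  voxels=80
  2. axis=1 (XZ plane), |mask|=13  ⇒  voxels=41

|visual hull| = 41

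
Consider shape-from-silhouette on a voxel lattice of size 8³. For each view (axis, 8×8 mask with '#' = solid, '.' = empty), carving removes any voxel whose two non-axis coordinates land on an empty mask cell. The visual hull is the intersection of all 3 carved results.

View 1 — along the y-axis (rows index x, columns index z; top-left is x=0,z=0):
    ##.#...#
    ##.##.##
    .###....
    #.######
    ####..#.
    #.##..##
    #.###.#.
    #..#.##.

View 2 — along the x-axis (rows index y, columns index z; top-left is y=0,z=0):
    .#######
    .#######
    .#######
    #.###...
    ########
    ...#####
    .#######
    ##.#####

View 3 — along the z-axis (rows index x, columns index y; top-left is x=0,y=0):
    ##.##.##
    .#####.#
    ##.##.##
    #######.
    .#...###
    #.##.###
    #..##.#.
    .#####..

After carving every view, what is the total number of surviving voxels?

172 voxels

full grid |V| = 512
step 1: project along y, AND mask (39/64) → |grid| = 312
step 2: project along x, AND mask (52/64) → |grid| = 247
step 3: project along z, AND mask (44/64) → |grid| = 172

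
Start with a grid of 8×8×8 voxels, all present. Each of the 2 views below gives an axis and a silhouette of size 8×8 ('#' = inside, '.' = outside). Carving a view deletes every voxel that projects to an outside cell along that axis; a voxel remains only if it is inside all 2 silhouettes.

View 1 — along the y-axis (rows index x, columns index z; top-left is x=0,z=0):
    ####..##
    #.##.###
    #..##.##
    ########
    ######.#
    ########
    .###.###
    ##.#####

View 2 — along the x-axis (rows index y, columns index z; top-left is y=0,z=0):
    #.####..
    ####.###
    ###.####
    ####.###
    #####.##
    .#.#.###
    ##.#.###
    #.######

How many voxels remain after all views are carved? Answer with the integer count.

start: 8×8×8 = 512 voxels
carve view 1 (along y, XZ-mask fill 53/64): 424 voxels remain
carve view 2 (along x, YZ-mask fill 51/64): 344 voxels remain

|visual hull| = 344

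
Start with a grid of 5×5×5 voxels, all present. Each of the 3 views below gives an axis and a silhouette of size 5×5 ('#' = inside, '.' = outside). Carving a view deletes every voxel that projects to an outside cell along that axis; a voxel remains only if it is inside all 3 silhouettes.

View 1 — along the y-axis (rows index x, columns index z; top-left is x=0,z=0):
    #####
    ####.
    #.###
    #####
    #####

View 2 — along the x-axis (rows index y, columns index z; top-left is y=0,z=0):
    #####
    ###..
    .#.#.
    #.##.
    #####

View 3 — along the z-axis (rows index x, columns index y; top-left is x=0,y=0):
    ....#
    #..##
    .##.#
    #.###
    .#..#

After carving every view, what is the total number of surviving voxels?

before carving: 125 voxels (5×5×5)
carve view 1 (along y, XZ-mask fill 23/25): 115 voxels remain
carve view 2 (along x, YZ-mask fill 18/25): 84 voxels remain
carve view 3 (along z, XY-mask fill 13/25): 46 voxels remain

remaining voxels: 46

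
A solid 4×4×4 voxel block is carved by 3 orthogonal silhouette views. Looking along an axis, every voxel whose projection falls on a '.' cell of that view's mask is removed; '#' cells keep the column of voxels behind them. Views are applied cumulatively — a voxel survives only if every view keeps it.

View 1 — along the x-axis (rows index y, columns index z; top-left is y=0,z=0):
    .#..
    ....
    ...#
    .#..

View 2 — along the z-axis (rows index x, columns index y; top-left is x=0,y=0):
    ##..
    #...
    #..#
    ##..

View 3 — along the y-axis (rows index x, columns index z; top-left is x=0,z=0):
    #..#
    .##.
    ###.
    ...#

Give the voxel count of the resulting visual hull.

full grid |V| = 64
[1] x-view keeps 3 columns → grid now 12
[2] z-view keeps 7 columns → grid now 5
[3] y-view keeps 8 columns → grid now 3

3 voxels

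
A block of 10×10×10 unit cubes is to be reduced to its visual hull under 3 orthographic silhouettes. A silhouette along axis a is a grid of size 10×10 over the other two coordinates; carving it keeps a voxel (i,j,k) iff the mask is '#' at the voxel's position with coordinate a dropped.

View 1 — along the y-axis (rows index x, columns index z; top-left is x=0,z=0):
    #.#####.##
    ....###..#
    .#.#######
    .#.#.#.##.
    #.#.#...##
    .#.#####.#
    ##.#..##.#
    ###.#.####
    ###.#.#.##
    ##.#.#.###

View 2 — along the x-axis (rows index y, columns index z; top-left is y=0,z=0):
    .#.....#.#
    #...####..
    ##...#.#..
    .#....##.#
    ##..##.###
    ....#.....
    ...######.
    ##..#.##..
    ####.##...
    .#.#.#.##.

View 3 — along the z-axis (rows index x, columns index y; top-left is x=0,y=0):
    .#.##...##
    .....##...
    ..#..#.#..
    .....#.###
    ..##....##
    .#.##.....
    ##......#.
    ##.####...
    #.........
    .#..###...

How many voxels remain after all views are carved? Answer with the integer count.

start: 10×10×10 = 1000 voxels
step 1: project along y, AND mask (65/100) → |grid| = 650
step 2: project along x, AND mask (46/100) → |grid| = 303
step 3: project along z, AND mask (35/100) → |grid| = 106

|visual hull| = 106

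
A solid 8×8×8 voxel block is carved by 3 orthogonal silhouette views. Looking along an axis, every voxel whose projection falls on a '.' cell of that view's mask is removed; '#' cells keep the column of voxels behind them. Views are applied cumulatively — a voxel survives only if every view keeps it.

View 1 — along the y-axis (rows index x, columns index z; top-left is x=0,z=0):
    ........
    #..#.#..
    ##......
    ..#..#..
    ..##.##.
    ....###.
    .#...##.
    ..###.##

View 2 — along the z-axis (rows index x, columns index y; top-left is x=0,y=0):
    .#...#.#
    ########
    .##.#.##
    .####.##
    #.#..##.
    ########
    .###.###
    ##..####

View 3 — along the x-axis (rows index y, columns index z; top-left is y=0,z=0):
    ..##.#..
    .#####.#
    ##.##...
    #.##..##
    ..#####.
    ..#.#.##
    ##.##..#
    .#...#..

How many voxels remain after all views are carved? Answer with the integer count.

|visual hull| = 69

before carving: 512 voxels (8×8×8)
carve view 1 (along y, XZ-mask fill 22/64): 176 voxels remain
carve view 2 (along z, XY-mask fill 46/64): 134 voxels remain
carve view 3 (along x, YZ-mask fill 34/64): 69 voxels remain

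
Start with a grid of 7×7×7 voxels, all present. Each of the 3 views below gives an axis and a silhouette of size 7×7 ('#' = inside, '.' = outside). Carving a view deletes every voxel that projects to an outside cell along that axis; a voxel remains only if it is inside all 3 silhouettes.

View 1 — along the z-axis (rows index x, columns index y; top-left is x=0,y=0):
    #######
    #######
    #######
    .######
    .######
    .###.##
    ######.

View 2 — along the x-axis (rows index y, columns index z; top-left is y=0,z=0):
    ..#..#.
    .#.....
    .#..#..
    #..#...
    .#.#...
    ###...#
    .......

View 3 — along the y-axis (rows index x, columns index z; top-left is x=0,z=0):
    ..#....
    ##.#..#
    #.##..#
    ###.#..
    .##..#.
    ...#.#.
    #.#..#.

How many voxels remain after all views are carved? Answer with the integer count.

before carving: 343 voxels (7×7×7)
after view 1 [z-axis, 44 of 49 cells solid] → remaining = 308
after view 2 [x-axis, 13 of 49 cells solid] → remaining = 83
after view 3 [y-axis, 21 of 49 cells solid] → remaining = 37

|visual hull| = 37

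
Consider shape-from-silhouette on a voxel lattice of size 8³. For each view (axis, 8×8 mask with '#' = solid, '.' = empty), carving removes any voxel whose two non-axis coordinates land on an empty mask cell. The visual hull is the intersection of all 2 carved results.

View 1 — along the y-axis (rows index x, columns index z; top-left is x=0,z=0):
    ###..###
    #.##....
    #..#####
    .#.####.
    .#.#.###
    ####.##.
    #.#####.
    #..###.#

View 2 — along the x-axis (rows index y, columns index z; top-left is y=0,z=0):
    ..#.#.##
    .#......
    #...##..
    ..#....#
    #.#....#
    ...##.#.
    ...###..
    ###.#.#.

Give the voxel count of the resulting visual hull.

120 voxels

full grid |V| = 512
V1 y: intersect with XZ mask (42 set) -- 336 left
V2 x: intersect with YZ mask (24 set) -- 120 left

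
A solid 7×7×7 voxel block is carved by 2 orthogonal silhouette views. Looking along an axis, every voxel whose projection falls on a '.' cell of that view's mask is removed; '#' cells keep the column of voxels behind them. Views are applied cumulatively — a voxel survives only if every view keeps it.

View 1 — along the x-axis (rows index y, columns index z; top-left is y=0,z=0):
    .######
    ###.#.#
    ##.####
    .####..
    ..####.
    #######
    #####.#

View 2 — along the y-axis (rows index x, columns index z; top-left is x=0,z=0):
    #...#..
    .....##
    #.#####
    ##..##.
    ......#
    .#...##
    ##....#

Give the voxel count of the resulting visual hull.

before carving: 343 voxels (7×7×7)
[1] x-view keeps 38 columns → grid now 266
[2] y-view keeps 21 columns → grid now 108

108 voxels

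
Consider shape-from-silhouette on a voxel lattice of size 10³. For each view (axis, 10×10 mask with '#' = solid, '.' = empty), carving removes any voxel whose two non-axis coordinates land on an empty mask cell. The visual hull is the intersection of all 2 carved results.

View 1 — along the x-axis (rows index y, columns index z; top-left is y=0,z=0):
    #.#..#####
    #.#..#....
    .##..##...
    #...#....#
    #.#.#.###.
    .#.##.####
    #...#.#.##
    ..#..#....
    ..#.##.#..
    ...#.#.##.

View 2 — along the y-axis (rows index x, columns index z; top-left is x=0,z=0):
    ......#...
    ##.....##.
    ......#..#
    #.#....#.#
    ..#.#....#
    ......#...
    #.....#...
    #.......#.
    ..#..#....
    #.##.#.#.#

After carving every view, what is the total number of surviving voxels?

131 voxels

before carving: 1000 voxels (10×10×10)
after view 1 [x-axis, 45 of 100 cells solid] → remaining = 450
after view 2 [y-axis, 27 of 100 cells solid] → remaining = 131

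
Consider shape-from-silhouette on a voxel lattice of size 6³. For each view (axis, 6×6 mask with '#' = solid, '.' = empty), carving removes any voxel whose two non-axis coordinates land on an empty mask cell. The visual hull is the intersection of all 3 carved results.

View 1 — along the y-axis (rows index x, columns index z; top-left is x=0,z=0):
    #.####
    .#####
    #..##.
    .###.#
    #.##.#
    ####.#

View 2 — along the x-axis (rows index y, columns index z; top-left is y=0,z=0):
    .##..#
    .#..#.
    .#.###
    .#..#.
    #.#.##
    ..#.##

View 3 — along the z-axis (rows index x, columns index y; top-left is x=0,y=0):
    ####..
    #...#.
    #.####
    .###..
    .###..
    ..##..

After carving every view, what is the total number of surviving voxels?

before carving: 216 voxels (6×6×6)
step 1: project along y, AND mask (26/36) → |grid| = 156
step 2: project along x, AND mask (18/36) → |grid| = 72
step 3: project along z, AND mask (19/36) → |grid| = 30

30 voxels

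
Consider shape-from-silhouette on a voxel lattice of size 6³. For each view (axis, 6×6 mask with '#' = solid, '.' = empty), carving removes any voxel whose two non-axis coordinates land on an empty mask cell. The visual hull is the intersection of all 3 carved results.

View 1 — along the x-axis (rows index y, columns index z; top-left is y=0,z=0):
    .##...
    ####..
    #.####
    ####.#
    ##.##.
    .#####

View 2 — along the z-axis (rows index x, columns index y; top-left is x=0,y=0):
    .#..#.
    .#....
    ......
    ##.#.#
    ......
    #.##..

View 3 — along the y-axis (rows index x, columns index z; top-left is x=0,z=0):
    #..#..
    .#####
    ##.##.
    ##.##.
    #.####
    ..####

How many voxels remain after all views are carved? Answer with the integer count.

25 voxels

start: 6×6×6 = 216 voxels
V1 x: intersect with YZ mask (25 set) -- 150 left
V2 z: intersect with XY mask (10 set) -- 40 left
V3 y: intersect with XZ mask (24 set) -- 25 left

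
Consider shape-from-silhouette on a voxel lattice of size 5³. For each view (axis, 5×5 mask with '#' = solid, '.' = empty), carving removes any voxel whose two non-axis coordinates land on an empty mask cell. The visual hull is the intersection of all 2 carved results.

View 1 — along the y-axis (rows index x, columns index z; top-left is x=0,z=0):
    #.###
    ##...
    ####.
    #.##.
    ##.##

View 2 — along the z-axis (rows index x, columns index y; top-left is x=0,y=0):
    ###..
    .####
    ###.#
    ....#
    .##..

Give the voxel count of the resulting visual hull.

before carving: 125 voxels (5×5×5)
after view 1 [y-axis, 17 of 25 cells solid] → remaining = 85
after view 2 [z-axis, 14 of 25 cells solid] → remaining = 47

voxel count = 47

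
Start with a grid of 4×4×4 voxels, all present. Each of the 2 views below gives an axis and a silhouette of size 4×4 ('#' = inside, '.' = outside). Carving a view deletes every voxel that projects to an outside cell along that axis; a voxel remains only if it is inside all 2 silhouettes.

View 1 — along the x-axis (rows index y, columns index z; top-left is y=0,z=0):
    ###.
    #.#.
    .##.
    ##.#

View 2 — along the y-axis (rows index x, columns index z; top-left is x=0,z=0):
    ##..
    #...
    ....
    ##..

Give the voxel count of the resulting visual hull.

before carving: 64 voxels (4×4×4)
after view 1 [x-axis, 10 of 16 cells solid] → remaining = 40
after view 2 [y-axis, 5 of 16 cells solid] → remaining = 15

remaining voxels: 15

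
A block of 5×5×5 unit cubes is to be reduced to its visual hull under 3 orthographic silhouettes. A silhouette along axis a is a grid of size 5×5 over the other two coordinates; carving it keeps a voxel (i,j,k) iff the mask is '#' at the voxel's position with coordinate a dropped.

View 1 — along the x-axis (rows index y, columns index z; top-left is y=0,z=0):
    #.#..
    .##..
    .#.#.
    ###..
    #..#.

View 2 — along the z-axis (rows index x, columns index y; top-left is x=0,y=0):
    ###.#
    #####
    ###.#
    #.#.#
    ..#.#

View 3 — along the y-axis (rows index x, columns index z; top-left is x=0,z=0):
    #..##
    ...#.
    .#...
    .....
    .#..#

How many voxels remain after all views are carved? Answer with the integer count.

full grid |V| = 125
after view 1 [x-axis, 11 of 25 cells solid] → remaining = 55
after view 2 [z-axis, 18 of 25 cells solid] → remaining = 37
after view 3 [y-axis, 7 of 25 cells solid] → remaining = 9

remaining voxels: 9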